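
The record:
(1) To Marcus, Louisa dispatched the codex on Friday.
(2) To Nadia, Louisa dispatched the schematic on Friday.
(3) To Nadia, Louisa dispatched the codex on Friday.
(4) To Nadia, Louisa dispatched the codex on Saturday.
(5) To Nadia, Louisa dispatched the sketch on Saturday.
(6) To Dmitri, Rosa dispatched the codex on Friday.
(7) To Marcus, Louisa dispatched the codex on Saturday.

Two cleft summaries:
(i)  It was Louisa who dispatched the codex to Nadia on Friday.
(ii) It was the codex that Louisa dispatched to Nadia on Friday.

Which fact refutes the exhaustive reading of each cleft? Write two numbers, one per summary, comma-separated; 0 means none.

0, 2

(i): focus "Louisa". No fact shares the codex as thing and Nadia as recipient and on Friday as setting with a different agent. 0.
(ii): focus "the codex". Looking for Louisa as agent and Nadia as recipient and on Friday as setting with some other thing — fact (2) has the schematic there. Refuted.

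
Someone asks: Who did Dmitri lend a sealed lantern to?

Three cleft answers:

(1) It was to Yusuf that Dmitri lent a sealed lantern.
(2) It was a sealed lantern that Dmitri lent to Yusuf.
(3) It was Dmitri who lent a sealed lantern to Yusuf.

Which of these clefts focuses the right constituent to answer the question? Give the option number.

1

The question word "who" targets the recipient.
Option (1) clefts "to Yusuf" — that matches what the question asks about.
Option (2) clefts "a sealed lantern" — the direct object, not what was asked.
Option (3) clefts "Dmitri" — the subject (agent), not what was asked.
So the congruent reply is (1).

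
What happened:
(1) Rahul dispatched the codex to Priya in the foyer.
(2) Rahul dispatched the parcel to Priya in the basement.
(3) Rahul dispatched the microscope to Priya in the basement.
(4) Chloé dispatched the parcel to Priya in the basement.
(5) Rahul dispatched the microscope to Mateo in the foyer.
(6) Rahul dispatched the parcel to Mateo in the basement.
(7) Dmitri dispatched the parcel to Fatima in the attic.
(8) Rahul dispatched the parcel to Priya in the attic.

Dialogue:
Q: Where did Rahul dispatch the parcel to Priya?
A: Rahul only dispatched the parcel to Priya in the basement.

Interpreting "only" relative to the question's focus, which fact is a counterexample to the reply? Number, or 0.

8

Answering "Where did ...?" puts focus on the setting — here, "in the basement".
So "only" ranges over settings; the rest (same agent, thing, recipient (Rahul / the parcel / Priya)) is presupposed.
Fact (8) keeps same agent, thing, recipient (Rahul / the parcel / Priya) but has setting = in the attic; that refutes the reply.
(Fact (3) would refute a reading with focus on the thing — but that is not what the question asks.)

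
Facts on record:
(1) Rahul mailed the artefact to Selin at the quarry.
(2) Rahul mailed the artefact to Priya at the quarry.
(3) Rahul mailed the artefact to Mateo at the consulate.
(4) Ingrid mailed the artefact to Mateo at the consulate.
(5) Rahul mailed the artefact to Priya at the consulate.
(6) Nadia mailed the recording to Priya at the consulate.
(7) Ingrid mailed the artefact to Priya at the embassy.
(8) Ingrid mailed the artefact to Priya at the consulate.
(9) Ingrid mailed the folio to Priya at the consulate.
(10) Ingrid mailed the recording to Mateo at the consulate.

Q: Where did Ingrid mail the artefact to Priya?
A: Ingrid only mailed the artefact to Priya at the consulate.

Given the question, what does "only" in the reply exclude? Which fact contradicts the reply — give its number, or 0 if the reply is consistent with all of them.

7

Answering "Where did ...?" puts focus on the setting — here, "at the consulate".
"Only" then excludes alternative settings while the background — Ingrid as agent and the artefact as thing and Priya as recipient — is held fixed.
Fact (7) keeps Ingrid as agent and the artefact as thing and Priya as recipient but has setting = at the embassy; that refutes the reply.
(Fact (9) would refute a reading with focus on the thing — but that is not what the question asks.)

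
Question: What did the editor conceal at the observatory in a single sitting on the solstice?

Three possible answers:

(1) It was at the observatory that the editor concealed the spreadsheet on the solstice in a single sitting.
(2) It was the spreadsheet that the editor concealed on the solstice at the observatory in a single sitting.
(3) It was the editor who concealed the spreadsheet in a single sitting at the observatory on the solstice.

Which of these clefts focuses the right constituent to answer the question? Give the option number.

2

The question word "what" targets the direct object.
Option (1) clefts "at the observatory" — the location, not what was asked.
Option (2) clefts "the spreadsheet" — that matches what the question asks about.
Option (3) clefts "the editor" — the subject (agent), not what was asked.
So the congruent reply is (2).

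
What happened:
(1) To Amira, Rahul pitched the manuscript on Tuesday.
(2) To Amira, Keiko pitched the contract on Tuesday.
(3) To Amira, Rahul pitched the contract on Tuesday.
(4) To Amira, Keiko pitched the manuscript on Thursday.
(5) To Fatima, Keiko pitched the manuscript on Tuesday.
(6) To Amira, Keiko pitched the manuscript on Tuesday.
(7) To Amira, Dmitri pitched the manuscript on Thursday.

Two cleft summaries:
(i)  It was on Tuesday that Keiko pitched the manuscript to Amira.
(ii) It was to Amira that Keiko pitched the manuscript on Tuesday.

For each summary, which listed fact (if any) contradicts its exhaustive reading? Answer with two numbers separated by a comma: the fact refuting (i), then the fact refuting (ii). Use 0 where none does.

4, 5

(i): focus "on Tuesday". Looking for agent = Keiko, thing = the manuscript, recipient = Amira with some other setting — fact (4) has on Thursday there. Refuted.
(ii): focus "Amira". Looking for agent = Keiko, thing = the manuscript, setting = on Tuesday with some other recipient — fact (5) has Fatima there. Refuted.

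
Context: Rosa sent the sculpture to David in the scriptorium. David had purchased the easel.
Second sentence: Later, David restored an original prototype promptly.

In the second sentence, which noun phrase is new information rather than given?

an original prototype

"David" in the second sentence is given — already mentioned in the context.
"an original prototype" has no antecedent in the context; it is discourse-new (the indefinite article also signals a new referent).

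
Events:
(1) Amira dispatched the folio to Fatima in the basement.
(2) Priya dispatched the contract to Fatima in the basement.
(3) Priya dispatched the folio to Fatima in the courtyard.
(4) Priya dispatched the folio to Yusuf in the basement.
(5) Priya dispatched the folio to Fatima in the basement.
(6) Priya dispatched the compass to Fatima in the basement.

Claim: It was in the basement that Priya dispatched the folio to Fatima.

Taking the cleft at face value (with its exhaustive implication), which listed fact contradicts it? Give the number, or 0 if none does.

3

The cleft puts "in the basement" in focus and presupposes the open proposition with agent = Priya, thing = the folio, recipient = Fatima.
Exhaustivity: in the basement is the only setting satisfying that background.
But fact (3) also has agent = Priya, thing = the folio, recipient = Fatima, with setting = in the courtyard — so the exhaustive reading fails.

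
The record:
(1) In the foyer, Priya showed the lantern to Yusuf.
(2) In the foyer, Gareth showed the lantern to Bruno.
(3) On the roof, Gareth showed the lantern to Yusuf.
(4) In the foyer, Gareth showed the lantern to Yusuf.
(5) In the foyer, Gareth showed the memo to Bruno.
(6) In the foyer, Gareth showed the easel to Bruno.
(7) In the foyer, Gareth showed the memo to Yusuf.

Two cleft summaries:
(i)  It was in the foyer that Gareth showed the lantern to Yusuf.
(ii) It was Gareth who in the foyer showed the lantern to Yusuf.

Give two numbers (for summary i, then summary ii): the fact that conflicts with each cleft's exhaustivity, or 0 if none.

(i): focus "in the foyer". Looking for Gareth as agent and the lantern as thing and Yusuf as recipient with some other setting — fact (3) has on the roof there. Refuted.
(ii): focus "Gareth". Looking for the lantern as thing and Yusuf as recipient and in the foyer as setting with some other agent — fact (1) has Priya there. Refuted.

3, 1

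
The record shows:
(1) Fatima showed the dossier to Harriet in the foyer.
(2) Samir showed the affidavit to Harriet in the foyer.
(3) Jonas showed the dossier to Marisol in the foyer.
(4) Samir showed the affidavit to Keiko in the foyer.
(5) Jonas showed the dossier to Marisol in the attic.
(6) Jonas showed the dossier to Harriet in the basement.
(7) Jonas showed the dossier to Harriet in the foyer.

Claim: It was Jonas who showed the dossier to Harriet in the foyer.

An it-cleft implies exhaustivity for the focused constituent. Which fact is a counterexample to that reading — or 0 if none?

The cleft puts "Jonas" in focus and presupposes the open proposition with the dossier as thing and Harriet as recipient and in the foyer as setting.
Exhaustivity: Jonas is the only agent satisfying that background.
Fact (1) shares the background but with agent = Fatima; exhaustivity is violated.

1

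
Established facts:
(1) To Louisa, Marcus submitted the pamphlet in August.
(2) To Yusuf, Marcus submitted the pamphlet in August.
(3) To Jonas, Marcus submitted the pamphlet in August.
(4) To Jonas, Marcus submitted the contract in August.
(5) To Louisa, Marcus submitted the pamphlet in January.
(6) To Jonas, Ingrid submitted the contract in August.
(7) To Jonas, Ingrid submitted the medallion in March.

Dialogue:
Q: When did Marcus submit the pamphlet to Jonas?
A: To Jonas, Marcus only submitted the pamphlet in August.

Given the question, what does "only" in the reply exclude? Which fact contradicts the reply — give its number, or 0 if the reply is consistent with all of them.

Answering "When did ...?" puts focus on the setting — here, "in August".
So "only" ranges over settings; the rest (same agent, thing, recipient (Marcus / the pamphlet / Jonas)) is presupposed.
No fact keeps same agent, thing, recipient (Marcus / the pamphlet / Jonas) while changing the setting; every other fact differs on something backgrounded. The reply stands.
(Fact (1) would refute a reading with focus on the recipient — but that is not what the question asks.)

0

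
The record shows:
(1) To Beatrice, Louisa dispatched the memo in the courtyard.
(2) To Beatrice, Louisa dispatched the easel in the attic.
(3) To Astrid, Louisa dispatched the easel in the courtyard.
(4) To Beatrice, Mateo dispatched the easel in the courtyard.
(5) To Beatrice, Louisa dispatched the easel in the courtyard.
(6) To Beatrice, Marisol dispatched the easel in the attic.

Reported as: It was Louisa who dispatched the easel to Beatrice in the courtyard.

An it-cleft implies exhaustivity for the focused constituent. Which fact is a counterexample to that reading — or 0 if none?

4

Focus of the cleft: "Louisa" (the agent). Presupposed background: same thing, recipient, setting (the easel / Beatrice / in the courtyard).
Exhaustivity: Louisa is the only agent satisfying that background.
But fact (4) also has same thing, recipient, setting (the easel / Beatrice / in the courtyard), with agent = Mateo — so the exhaustive reading fails.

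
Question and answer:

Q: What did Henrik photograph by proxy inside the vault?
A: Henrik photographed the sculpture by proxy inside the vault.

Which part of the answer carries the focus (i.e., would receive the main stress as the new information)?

the sculpture

The wh-word "what" asks about the direct object.
In the answer, "Henrik", "inside the vault" and "by proxy" are given — repeated from the question.
The constituent filling the direct object gap is "the sculpture"; that is the focus and would carry nuclear stress.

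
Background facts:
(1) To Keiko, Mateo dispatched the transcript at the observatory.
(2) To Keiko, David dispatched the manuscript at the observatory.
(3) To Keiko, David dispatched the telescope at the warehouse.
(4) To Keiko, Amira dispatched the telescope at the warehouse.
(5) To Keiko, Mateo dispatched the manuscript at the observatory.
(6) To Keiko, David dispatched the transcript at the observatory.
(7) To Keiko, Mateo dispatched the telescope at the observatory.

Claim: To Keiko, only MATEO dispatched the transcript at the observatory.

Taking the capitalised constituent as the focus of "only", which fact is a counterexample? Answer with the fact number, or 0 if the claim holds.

6

Focus (in capitals) is "Mateo" — the agent. "Only" excludes alternative agents while holding fixed same thing, recipient, setting (the transcript / Keiko / at the observatory).
Fact (6) shares the background but differs in agent (David) — a counterexample.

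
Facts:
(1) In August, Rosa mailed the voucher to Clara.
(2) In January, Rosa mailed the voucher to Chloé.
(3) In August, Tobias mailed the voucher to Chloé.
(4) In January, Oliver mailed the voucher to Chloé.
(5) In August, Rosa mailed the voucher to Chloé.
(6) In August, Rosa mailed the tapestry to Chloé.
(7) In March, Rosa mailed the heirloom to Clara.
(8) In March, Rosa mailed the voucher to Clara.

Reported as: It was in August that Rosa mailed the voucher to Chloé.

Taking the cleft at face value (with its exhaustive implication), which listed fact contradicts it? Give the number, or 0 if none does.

Focus of the cleft: "in August" (the setting). Presupposed background: agent = Rosa, thing = the voucher, recipient = Chloé.
Exhaustivity: in August is the only setting satisfying that background.
But fact (2) also has agent = Rosa, thing = the voucher, recipient = Chloé, with setting = in January — so the exhaustive reading fails.

2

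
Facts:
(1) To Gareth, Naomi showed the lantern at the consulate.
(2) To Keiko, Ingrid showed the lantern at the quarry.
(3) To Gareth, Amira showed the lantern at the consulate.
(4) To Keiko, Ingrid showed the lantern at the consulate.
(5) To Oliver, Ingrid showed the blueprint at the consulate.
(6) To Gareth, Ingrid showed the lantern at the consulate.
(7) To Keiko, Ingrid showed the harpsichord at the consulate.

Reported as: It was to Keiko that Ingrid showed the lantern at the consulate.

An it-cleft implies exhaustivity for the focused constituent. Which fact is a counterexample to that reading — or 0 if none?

Focus of the cleft: "Keiko" (the recipient). Presupposed background: agent = Ingrid, thing = the lantern, setting = at the consulate.
The exhaustive reading says no other recipient fits that background.
But fact (6) also has agent = Ingrid, thing = the lantern, setting = at the consulate, with recipient = Gareth — so the exhaustive reading fails.

6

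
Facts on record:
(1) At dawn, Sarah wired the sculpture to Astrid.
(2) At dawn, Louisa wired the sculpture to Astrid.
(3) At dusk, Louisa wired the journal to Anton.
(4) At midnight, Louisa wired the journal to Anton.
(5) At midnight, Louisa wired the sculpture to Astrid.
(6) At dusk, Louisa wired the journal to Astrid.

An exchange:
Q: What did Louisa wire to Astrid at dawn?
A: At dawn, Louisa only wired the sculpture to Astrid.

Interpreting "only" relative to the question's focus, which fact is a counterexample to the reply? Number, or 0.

Answering "What did ...?" puts focus on the thing — here, "the sculpture".
"Only" then excludes alternative things while the background — same agent, recipient, setting (Louisa / Astrid / at dawn) — is held fixed.
No listed fact shares that background with another thing. Nothing contradicts the reply.
(Fact (5) would refute a reading with focus on the setting — but that is not what the question asks.)

0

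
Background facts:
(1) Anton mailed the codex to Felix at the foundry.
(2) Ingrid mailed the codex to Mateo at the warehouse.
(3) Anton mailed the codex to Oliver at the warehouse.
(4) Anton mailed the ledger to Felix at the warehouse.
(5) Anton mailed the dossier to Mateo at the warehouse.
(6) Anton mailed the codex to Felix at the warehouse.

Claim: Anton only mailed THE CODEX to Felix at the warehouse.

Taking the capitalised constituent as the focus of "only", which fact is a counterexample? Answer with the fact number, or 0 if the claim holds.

4

Focus (in capitals) is "the codex" — the thing. "Only" excludes alternative things while holding fixed Anton as agent and Felix as recipient and at the warehouse as setting.
Fact (4) shares the background but differs in thing (the ledger) — a counterexample.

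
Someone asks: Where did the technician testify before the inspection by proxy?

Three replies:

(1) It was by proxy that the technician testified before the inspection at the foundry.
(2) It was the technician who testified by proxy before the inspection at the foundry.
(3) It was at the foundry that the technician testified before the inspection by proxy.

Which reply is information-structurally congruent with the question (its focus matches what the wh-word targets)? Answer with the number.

The question word "where" targets the location.
Option (1) clefts "by proxy" — the manner, not what was asked.
Option (2) clefts "the technician" — the subject (agent), not what was asked.
Option (3) clefts "at the foundry" — that matches what the question asks about.
So the congruent reply is (3).

3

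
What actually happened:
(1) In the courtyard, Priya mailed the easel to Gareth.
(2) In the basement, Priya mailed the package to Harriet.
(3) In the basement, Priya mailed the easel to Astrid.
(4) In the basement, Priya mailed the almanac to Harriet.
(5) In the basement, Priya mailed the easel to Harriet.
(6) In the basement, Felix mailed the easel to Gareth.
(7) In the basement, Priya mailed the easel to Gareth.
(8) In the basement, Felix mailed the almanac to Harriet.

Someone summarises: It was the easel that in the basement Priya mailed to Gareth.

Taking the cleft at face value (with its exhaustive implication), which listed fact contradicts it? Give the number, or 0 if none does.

The cleft puts "the easel" in focus and presupposes the open proposition with same agent, recipient, setting (Priya / Gareth / in the basement).
Exhaustivity: the easel is the only thing satisfying that background.
Every other fact differs from the presupposition on some backgrounded slot, so none challenges the exhaustivity.

0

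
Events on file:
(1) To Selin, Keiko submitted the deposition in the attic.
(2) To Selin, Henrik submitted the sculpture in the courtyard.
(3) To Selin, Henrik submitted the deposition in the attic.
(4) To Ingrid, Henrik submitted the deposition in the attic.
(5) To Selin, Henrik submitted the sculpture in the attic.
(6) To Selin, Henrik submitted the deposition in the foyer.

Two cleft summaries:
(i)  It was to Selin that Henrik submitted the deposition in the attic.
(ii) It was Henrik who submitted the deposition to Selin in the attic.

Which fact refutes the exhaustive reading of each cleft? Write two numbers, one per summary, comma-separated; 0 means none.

4, 1

(i): focus "Selin". Looking for Henrik as agent and the deposition as thing and in the attic as setting with some other recipient — fact (4) has Ingrid there. Refuted.
(ii): focus "Henrik". Looking for the deposition as thing and Selin as recipient and in the attic as setting with some other agent — fact (1) has Keiko there. Refuted.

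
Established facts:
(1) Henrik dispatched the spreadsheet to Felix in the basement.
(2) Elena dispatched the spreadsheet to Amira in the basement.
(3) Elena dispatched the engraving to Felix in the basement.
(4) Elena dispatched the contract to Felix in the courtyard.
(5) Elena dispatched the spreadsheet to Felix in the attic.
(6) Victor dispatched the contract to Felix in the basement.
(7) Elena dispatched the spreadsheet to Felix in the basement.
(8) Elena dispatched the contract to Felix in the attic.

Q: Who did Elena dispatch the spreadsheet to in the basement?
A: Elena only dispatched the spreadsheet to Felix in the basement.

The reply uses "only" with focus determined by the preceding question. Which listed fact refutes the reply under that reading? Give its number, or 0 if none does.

2

Answering "Who did ... to ...?" puts focus on the recipient — here, "Felix".
So "only" ranges over recipients; the rest (same agent, thing, setting (Elena / the spreadsheet / in the basement)) is presupposed.
Fact (2) shares the background with a different recipient (Amira) — counterexample.
(Fact (5) would refute a reading with focus on the setting — but that is not what the question asks.)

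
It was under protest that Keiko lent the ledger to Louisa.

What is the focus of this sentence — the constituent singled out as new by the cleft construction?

In an it-cleft "It was X that/who ...", the clefted constituent X is the focus; the that/who-clause expresses the presupposed open proposition.
Here the focus is "under protest". The backgrounded (presupposed) material includes "Keiko", "the ledger" and "to Louisa".

under protest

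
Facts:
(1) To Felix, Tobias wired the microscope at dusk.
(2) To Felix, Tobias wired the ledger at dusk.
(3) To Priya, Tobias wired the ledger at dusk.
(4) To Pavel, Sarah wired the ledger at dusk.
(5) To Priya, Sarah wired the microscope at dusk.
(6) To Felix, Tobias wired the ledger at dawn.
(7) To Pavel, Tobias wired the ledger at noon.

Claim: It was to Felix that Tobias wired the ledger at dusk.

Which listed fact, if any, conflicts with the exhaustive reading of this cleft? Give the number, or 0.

The cleft puts "Felix" in focus and presupposes the open proposition with same agent, thing, setting (Tobias / the ledger / at dusk).
The exhaustive reading says no other recipient fits that background.
Fact (3) shares the background but with recipient = Priya; exhaustivity is violated.

3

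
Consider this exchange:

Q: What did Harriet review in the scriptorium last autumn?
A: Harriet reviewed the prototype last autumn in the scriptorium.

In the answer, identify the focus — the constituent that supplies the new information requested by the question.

the prototype

The wh-word "what" asks about the direct object.
In the answer, "Harriet", "in the scriptorium" and "last autumn" are given — repeated from the question.
The constituent filling the direct object gap is "the prototype"; that is the focus and would carry nuclear stress.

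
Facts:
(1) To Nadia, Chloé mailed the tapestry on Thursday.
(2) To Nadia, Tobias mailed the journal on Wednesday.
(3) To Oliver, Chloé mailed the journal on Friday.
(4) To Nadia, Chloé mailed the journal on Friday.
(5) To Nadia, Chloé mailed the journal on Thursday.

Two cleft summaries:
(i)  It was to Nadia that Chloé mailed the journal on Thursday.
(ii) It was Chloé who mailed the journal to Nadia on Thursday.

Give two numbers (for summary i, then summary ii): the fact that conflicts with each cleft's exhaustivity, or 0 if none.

Summary (i) focuses "Nadia" (the recipient); background agent = Chloé, thing = the journal, setting = on Thursday. No fact matches that background with a different recipient, so 0.
Summary (ii) focuses "Chloé" (the agent); background thing = the journal, recipient = Nadia, setting = on Thursday. No fact matches that background with a different agent, so 0.

0, 0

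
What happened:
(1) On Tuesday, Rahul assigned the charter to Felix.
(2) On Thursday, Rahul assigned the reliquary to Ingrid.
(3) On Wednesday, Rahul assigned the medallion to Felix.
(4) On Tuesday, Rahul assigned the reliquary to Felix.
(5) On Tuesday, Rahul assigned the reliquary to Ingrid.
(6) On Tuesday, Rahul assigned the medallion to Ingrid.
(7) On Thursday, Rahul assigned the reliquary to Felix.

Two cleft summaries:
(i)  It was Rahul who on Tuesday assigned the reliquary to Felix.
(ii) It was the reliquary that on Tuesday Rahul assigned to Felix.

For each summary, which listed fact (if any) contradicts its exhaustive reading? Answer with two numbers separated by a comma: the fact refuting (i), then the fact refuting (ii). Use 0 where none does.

Summary (i) focuses "Rahul" (the agent); background thing = the reliquary, recipient = Felix, setting = on Tuesday. No fact matches that background with a different agent, so 0.
Summary (ii) focuses "the reliquary" (the thing); background agent = Rahul, recipient = Felix, setting = on Tuesday. Fact (1) matches that background with thing = the charter — refutes (ii).

0, 1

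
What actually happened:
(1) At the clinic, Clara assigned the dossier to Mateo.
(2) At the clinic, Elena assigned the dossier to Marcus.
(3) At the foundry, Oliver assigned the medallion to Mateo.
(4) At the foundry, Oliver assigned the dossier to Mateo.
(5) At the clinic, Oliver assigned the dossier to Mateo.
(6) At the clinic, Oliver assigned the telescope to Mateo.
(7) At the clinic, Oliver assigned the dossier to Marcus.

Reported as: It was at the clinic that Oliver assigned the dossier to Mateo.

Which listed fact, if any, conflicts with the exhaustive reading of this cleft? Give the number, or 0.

4

Focus of the cleft: "at the clinic" (the setting). Presupposed background: same agent, thing, recipient (Oliver / the dossier / Mateo).
Exhaustivity: at the clinic is the only setting satisfying that background.
Fact (4) shares the background but with setting = at the foundry; exhaustivity is violated.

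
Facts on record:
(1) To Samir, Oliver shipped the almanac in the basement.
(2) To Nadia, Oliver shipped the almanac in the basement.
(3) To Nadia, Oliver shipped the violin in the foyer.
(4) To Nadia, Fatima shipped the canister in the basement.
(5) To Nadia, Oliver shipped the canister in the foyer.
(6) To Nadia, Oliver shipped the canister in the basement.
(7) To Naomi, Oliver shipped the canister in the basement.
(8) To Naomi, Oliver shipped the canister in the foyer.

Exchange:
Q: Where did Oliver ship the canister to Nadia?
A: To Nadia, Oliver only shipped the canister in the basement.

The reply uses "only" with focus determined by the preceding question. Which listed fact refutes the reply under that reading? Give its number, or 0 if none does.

Answering "Where did ...?" puts focus on the setting — here, "in the basement".
"Only" then excludes alternative settings while the background — agent = Oliver, thing = the canister, recipient = Nadia — is held fixed.
Fact (5) shares the background with a different setting (in the foyer) — counterexample.
(Fact (2) would refute a reading with focus on the thing — but that is not what the question asks.)

5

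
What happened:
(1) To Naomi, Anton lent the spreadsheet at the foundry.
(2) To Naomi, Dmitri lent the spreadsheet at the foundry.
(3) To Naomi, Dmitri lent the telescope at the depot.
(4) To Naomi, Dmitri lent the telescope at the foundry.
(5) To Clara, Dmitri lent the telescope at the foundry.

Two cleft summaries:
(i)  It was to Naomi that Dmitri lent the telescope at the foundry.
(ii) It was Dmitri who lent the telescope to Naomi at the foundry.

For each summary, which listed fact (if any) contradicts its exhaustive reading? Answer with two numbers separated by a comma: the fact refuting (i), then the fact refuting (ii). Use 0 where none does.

Summary (i) focuses "Naomi" (the recipient); background Dmitri as agent and the telescope as thing and at the foundry as setting. Fact (5) matches that background with recipient = Clara — refutes (i).
Summary (ii) focuses "Dmitri" (the agent); background the telescope as thing and Naomi as recipient and at the foundry as setting. No fact matches that background with a different agent, so 0.

5, 0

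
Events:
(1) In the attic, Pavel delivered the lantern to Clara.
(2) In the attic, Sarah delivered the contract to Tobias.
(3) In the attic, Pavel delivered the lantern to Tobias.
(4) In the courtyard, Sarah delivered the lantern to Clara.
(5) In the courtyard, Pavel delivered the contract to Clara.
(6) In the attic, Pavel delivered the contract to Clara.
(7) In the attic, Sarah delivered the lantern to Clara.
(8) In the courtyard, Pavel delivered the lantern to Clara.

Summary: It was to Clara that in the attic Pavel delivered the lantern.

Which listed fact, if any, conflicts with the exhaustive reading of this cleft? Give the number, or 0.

3

Focus of the cleft: "Clara" (the recipient). Presupposed background: Pavel as agent and the lantern as thing and in the attic as setting.
The exhaustive reading says no other recipient fits that background.
But fact (3) also has Pavel as agent and the lantern as thing and in the attic as setting, with recipient = Tobias — so the exhaustive reading fails.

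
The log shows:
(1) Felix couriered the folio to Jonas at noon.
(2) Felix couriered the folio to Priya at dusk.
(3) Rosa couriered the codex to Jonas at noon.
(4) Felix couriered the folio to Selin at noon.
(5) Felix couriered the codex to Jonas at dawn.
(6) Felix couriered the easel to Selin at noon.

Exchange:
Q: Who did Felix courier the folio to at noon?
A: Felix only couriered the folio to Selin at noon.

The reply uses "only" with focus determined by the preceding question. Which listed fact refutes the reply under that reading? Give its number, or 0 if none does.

1

The question "Who did ... to ...?" targets the recipient, so in the reply the focus falls on "Selin".
"Only" then excludes alternative recipients while the background — Felix as agent and the folio as thing and at noon as setting — is held fixed.
Fact (1) shares the background with a different recipient (Jonas) — counterexample.
(Fact (6) would refute a reading with focus on the thing — but that is not what the question asks.)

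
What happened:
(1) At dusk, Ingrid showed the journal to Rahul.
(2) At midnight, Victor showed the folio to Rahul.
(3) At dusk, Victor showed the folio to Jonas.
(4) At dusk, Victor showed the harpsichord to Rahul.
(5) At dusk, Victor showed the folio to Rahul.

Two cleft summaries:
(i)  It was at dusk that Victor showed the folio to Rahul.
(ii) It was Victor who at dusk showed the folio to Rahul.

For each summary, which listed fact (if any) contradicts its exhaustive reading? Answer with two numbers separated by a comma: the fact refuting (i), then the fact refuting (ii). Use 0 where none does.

(i): focus "at dusk". Looking for agent = Victor, thing = the folio, recipient = Rahul with some other setting — fact (2) has at midnight there. Refuted.
(ii): focus "Victor". No fact shares thing = the folio, recipient = Rahul, setting = at dusk with a different agent. 0.

2, 0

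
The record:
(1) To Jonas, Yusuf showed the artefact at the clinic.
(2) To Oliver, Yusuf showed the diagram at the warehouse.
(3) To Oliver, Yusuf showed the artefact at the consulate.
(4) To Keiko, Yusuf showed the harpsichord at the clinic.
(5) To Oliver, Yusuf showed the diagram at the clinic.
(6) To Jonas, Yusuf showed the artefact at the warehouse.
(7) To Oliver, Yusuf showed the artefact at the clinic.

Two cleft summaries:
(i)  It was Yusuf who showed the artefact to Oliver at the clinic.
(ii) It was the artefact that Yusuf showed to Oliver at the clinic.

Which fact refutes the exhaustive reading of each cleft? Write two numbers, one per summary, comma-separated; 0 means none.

0, 5

(i): focus "Yusuf". No fact shares the artefact as thing and Oliver as recipient and at the clinic as setting with a different agent. 0.
(ii): focus "the artefact". Looking for Yusuf as agent and Oliver as recipient and at the clinic as setting with some other thing — fact (5) has the diagram there. Refuted.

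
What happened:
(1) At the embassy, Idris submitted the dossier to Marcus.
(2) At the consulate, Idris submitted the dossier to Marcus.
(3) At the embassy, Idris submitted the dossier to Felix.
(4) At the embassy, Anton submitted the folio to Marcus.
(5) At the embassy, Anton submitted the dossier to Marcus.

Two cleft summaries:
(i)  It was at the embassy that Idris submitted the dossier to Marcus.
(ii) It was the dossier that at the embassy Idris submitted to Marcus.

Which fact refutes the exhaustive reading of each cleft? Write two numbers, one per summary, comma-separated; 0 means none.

2, 0

Summary (i) focuses "at the embassy" (the setting); background same agent, thing, recipient (Idris / the dossier / Marcus). Fact (2) matches that background with setting = at the consulate — refutes (i).
Summary (ii) focuses "the dossier" (the thing); background same agent, recipient, setting (Idris / Marcus / at the embassy). No fact matches that background with a different thing, so 0.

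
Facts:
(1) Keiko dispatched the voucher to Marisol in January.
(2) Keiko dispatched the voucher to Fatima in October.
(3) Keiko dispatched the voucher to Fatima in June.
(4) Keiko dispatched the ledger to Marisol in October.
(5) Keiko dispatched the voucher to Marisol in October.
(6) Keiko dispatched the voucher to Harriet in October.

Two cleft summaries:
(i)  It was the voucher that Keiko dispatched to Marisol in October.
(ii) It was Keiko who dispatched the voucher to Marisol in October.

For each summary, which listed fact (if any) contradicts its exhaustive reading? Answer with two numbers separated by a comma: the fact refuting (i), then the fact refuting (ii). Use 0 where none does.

4, 0

Summary (i) focuses "the voucher" (the thing); background same agent, recipient, setting (Keiko / Marisol / in October). Fact (4) matches that background with thing = the ledger — refutes (i).
Summary (ii) focuses "Keiko" (the agent); background same thing, recipient, setting (the voucher / Marisol / in October). No fact matches that background with a different agent, so 0.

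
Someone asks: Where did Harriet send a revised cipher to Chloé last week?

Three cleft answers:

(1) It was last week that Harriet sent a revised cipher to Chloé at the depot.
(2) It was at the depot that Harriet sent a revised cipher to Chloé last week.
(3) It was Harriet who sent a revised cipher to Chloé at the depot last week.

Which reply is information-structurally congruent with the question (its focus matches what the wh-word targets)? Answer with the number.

The question word "where" targets the location.
Option (1) clefts "last week" — the time, not what was asked.
Option (2) clefts "at the depot" — that matches what the question asks about.
Option (3) clefts "Harriet" — the subject (agent), not what was asked.
So the congruent reply is (2).

2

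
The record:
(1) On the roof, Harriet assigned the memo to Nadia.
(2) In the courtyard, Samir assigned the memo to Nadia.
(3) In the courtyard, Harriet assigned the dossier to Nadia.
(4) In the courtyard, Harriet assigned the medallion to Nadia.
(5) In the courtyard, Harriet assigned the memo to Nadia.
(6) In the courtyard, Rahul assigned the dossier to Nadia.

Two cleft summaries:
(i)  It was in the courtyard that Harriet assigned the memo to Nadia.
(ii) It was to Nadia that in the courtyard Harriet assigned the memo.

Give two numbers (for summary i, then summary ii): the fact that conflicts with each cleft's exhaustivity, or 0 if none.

1, 0

(i): focus "in the courtyard". Looking for Harriet as agent and the memo as thing and Nadia as recipient with some other setting — fact (1) has on the roof there. Refuted.
(ii): focus "Nadia". No fact shares Harriet as agent and the memo as thing and in the courtyard as setting with a different recipient. 0.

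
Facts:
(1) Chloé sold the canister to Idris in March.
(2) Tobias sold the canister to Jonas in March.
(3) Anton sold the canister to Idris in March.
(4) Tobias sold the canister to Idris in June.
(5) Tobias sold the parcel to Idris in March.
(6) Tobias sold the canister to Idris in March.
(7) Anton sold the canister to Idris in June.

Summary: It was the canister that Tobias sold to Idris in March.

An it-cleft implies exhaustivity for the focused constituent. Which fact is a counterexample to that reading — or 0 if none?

Focus of the cleft: "the canister" (the thing). Presupposed background: agent = Tobias, recipient = Idris, setting = in March.
The exhaustive reading says no other thing fits that background.
But fact (5) also has agent = Tobias, recipient = Idris, setting = in March, with thing = the parcel — so the exhaustive reading fails.

5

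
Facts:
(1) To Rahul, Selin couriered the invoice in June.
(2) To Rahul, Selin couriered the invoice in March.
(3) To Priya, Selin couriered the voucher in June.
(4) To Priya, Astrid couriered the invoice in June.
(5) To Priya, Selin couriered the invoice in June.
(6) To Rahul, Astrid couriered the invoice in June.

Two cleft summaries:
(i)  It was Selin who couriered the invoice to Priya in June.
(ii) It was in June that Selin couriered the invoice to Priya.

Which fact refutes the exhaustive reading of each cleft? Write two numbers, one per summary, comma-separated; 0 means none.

Summary (i) focuses "Selin" (the agent); background the invoice as thing and Priya as recipient and in June as setting. Fact (4) matches that background with agent = Astrid — refutes (i).
Summary (ii) focuses "in June" (the setting); background Selin as agent and the invoice as thing and Priya as recipient. No fact matches that background with a different setting, so 0.

4, 0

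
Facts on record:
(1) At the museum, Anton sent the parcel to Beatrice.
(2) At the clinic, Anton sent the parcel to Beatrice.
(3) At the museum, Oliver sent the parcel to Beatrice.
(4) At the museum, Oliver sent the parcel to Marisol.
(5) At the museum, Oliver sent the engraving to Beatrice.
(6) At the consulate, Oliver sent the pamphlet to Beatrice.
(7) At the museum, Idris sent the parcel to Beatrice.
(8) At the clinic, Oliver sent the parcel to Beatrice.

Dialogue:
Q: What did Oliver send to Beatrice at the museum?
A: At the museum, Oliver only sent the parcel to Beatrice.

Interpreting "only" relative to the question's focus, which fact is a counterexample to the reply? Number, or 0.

5

Answering "What did ...?" puts focus on the thing — here, "the parcel".
"Only" then excludes alternative things while the background — agent = Oliver, recipient = Beatrice, setting = at the museum — is held fixed.
Fact (5) shares the background with a different thing (the engraving) — counterexample.
(Fact (4) would refute a reading with focus on the recipient — but that is not what the question asks.)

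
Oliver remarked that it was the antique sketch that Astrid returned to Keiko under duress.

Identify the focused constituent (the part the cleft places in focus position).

the antique sketch

In an it-cleft "It was X that/who ...", the clefted constituent X is the focus; the that/who-clause expresses the presupposed open proposition.
Here the focus is "the antique sketch". The backgrounded (presupposed) material includes "Astrid", "to Keiko" and "under duress".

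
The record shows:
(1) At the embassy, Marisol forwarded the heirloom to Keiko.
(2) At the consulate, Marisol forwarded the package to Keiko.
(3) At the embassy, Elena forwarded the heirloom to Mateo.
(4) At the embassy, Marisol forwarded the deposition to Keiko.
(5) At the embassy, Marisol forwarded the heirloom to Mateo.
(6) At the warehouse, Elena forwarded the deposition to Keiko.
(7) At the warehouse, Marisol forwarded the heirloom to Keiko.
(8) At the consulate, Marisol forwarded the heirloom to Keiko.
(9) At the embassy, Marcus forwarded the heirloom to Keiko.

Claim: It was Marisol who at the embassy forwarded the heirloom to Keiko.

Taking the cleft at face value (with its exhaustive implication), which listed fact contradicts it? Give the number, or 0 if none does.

Focus of the cleft: "Marisol" (the agent). Presupposed background: the heirloom as thing and Keiko as recipient and at the embassy as setting.
Exhaustivity: Marisol is the only agent satisfying that background.
Fact (9) shares the background but with agent = Marcus; exhaustivity is violated.

9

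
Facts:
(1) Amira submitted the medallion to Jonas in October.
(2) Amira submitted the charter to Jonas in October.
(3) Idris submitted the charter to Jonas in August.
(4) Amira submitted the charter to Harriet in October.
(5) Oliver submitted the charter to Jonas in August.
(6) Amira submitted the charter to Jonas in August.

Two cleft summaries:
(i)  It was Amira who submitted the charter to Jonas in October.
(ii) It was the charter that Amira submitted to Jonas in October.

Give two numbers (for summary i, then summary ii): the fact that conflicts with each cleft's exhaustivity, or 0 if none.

0, 1

(i): focus "Amira". No fact shares thing = the charter, recipient = Jonas, setting = in October with a different agent. 0.
(ii): focus "the charter". Looking for agent = Amira, recipient = Jonas, setting = in October with some other thing — fact (1) has the medallion there. Refuted.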